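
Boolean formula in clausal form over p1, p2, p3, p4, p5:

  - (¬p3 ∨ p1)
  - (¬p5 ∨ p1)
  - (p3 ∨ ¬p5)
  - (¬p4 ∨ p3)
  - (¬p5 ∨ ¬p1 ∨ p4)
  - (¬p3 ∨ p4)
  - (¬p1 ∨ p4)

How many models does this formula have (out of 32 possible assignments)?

Satisfying assignments:
  p1=F p2=F p3=F p4=F p5=F
  p1=F p2=T p3=F p4=F p5=F
  p1=T p2=F p3=T p4=T p5=F
  p1=T p2=F p3=T p4=T p5=T
  p1=T p2=T p3=T p4=T p5=F
  p1=T p2=T p3=T p4=T p5=T
That's 6 in total.

6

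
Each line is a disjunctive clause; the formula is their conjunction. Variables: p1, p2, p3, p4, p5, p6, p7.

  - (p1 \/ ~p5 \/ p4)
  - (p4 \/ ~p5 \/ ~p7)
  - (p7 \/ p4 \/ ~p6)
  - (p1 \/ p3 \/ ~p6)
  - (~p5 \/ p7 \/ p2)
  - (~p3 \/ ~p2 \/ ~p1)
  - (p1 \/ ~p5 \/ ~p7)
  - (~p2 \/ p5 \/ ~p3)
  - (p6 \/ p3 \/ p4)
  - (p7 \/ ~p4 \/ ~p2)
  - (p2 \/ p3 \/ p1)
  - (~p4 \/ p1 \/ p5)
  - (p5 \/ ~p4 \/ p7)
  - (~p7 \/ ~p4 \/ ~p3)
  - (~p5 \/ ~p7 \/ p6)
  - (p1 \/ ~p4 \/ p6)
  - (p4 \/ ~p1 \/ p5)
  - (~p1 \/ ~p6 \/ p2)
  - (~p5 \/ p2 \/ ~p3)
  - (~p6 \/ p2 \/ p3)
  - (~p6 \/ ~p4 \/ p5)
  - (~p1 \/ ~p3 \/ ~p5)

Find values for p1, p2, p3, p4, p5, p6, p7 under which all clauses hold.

p1=F, p2=F, p3=T, p4=F, p5=F, p6=T, p7=T

Try p1 = False.
Branch on p2: take p2 = False.
  then p3 is forced to True.
  then p5 is forced to False.
  then p4 is forced to False.
Set p6 = True and propagate.
  then p7 is forced to True.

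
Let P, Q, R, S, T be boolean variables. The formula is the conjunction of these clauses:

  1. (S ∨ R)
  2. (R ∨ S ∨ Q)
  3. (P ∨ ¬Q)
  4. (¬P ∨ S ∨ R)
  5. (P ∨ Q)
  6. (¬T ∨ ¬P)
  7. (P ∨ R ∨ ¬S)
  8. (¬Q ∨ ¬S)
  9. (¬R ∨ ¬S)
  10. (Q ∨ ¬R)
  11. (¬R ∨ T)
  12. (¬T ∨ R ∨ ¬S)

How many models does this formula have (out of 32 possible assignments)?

The models are:
  P=T Q=F R=F S=T T=F
That's 1 in total.

1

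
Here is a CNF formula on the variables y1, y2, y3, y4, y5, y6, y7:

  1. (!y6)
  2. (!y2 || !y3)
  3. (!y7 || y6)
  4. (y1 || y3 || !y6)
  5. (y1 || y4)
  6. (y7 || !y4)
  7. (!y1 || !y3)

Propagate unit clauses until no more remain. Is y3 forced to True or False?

False

(!y6) stands alone — y6 = False.
(!y7 || y6): since y6 = False, the clause reduces to (!y7). y7 = False.
From (!y4 || y7) and y7 = False: y4 = False.
From (y1 || y4) and y4 = False: y1 = True.
(!y3 || !y1): since y1 = True, the clause reduces to (!y3). y3 = False.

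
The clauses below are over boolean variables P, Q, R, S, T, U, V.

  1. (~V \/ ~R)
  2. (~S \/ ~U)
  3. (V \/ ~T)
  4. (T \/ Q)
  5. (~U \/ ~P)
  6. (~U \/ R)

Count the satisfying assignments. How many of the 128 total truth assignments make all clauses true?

21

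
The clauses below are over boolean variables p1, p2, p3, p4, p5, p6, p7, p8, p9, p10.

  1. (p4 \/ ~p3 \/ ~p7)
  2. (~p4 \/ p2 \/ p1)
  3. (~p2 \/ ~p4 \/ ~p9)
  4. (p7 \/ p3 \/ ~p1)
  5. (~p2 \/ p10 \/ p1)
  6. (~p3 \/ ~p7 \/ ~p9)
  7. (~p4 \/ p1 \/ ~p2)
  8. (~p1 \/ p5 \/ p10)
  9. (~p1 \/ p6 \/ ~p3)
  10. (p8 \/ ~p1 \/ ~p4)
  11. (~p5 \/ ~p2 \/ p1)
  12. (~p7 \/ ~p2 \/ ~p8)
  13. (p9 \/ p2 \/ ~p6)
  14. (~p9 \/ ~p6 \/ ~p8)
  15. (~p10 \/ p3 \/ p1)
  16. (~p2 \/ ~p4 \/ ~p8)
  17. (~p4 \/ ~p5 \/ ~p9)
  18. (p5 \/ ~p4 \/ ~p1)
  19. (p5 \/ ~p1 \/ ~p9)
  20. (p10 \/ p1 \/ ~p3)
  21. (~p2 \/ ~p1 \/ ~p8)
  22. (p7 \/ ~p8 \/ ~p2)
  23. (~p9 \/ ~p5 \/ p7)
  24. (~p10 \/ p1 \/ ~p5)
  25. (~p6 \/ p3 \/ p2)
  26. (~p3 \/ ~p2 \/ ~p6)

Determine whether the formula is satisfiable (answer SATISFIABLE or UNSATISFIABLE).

SATISFIABLE

Branch on p1: take p1 = True.
Set p2 = True and propagate.
  then p8 is forced to False.
  then p4 is forced to False.
Branch on p3: take p3 = False.
  then p7 is forced to True.
The remaining clauses are satisfied by p5 = True, p6 = True, p9 = True, p10 = False.
So p1=T  p2=T  p3=F  p4=F  p5=T  p6=T  p7=T  p8=F  p9=T  p10=F is a satisfying assignment.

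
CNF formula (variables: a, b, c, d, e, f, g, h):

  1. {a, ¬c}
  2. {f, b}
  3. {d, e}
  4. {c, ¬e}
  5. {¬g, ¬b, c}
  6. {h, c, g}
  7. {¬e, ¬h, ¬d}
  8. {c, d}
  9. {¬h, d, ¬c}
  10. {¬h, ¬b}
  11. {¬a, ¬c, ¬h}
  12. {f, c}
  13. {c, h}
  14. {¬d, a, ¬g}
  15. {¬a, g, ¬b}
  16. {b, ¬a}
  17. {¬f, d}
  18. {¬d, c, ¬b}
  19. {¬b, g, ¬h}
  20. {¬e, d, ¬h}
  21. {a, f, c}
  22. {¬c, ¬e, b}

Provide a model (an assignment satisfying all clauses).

a = True, b = True, c = True, d = False, e = True, f = False, g = True, h = False

Check each clause:
  1. {a, ¬c} — a is true.
  2. {f, b} — b is true.
  3. {d, e} — e is true.
  4. {¬e, c} — c is true.
  5. {¬b, c, ¬g} — c is true.
  6. {h, g, c} — c is true.
  7. {¬h, ¬d, ¬e} — ¬h is true.
  8. {d, c} — c is true.
  9. {d, ¬c, ¬h} — ¬h is true.
  10. {¬b, ¬h} — ¬h is true.
  11. {¬c, ¬a, ¬h} — ¬h is true.
  12. {c, f} — c is true.
  13. {c, h} — c is true.
  14. {a, ¬g, ¬d} — ¬d is true.
  15. {¬b, g, ¬a} — g is true.
  16. {¬a, b} — b is true.
  17. {¬f, d} — ¬f is true.
  18. {¬b, c, ¬d} — c is true.
  19. {¬h, g, ¬b} — ¬h is true.
  20. {¬h, ¬e, d} — ¬h is true.
  21. {f, a, c} — a is true.
  22. {b, ¬c, ¬e} — b is true.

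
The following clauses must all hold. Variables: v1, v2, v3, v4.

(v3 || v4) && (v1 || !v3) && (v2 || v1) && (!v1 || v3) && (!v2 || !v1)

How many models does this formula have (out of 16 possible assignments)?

Satisfying assignments:
  v1=F v2=T v3=F v4=T
  v1=T v2=F v3=T v4=F
  v1=T v2=F v3=T v4=T
That's 3 in total.

3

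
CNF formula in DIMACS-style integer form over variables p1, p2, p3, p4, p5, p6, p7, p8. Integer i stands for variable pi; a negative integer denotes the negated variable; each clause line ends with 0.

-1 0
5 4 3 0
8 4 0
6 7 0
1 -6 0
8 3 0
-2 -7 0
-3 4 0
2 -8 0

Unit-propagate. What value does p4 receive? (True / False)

(~p1) is a unit clause: p1 = False.
(p1 \/ ~p6): since p1 = False, the clause reduces to (~p6). p6 = False.
In (p6 \/ p7), p6 is now false; p7 must hold, so p7 = True.
(~p2 \/ ~p7): since p7 = True, the clause reduces to (~p2). p2 = False.
(~p8 \/ p2): since p2 = False, the clause reduces to (~p8). p8 = False.
From (p4 \/ p8) and p8 = False: p4 = True.

True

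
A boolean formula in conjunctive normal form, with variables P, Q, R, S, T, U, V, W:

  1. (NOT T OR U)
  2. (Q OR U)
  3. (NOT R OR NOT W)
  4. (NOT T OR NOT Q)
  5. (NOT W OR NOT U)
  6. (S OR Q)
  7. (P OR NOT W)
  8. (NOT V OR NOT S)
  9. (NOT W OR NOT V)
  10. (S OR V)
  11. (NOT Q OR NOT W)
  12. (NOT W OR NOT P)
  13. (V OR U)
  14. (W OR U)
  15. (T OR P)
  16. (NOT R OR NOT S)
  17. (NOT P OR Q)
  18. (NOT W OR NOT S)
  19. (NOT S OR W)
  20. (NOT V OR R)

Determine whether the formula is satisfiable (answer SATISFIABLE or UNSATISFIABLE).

Try P = True.
  then W is forced to False.
  then U is forced to True.
  then Q is forced to True.
  then T is forced to False.
  then S is forced to False.
  then V is forced to True.
  then R is forced to True.
Every clause has at least one true literal under this assignment.
So P = True, Q = True, R = True, S = False, T = False, U = True, V = True, W = False is a satisfying assignment.

SATISFIABLE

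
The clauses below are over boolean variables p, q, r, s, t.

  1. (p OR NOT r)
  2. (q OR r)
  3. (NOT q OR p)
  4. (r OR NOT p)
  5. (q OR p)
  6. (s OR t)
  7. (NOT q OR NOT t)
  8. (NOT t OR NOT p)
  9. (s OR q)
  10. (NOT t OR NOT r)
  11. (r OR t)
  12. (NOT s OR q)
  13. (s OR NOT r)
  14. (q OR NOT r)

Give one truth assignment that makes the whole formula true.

p = True, q = True, r = True, s = True, t = False

Check each clause:
  1. (NOT r OR p) — p is true.
  2. (r OR q) — q is true.
  3. (NOT q OR p) — p is true.
  4. (NOT p OR r) — r is true.
  5. (p OR q) — p is true.
  6. (t OR s) — s is true.
  7. (NOT t OR NOT q) — NOT t is true.
  8. (NOT p OR NOT t) — NOT t is true.
  9. (q OR s) — q is true.
  10. (NOT t OR NOT r) — NOT t is true.
  11. (t OR r) — r is true.
  12. (NOT s OR q) — q is true.
  13. (s OR NOT r) — s is true.
  14. (NOT r OR q) — q is true.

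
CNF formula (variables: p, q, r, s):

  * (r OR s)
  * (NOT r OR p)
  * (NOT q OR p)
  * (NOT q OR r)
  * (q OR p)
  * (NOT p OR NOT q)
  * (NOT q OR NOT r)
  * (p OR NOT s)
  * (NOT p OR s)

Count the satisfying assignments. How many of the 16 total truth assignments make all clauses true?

2

Satisfying assignments:
  p=1 q=0 r=0 s=1
  p=1 q=0 r=1 s=1
Count: 2.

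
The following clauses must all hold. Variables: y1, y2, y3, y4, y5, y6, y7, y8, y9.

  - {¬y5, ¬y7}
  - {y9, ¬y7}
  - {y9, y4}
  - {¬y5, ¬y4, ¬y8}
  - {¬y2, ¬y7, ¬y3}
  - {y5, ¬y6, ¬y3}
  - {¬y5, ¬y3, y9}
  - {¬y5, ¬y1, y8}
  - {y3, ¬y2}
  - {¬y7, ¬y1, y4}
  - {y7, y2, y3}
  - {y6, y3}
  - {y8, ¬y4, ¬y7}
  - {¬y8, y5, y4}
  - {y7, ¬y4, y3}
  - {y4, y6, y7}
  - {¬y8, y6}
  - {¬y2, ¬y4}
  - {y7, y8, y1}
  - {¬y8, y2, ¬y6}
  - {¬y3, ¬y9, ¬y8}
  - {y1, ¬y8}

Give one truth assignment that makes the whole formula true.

Set y1 = True and propagate.
The remaining clauses are satisfied by y2 = False, y3 = True, y4 = True, y5 = False, y6 = False, y7 = False, y8 = False, y9 = False.
Every clause has at least one true literal under this assignment.
Check each clause:
  1. {¬y5, ¬y7} — ¬y7 is true.
  2. {¬y7, y9} — ¬y7 is true.
  3. {y4, y9} — y4 is true.
  4. {¬y5, ¬y8, ¬y4} — ¬y8 is true.
  5. {¬y7, ¬y3, ¬y2} — ¬y7 is true.
  6. {¬y6, ¬y3, y5} — ¬y6 is true.
  7. {y9, ¬y5, ¬y3} — ¬y5 is true.
  8. {¬y1, y8, ¬y5} — ¬y5 is true.
  9. {¬y2, y3} — y3 is true.
  10. {¬y1, ¬y7, y4} — ¬y7 is true.
  11. {y3, y7, y2} — y3 is true.
  12. {y6, y3} — y3 is true.
  13. {¬y7, ¬y4, y8} — ¬y7 is true.
  14. {y5, ¬y8, y4} — ¬y8 is true.
  15. {y7, y3, ¬y4} — y3 is true.
  16. {y7, y4, y6} — y4 is true.
  17. {¬y8, y6} — ¬y8 is true.
  18. {¬y4, ¬y2} — ¬y2 is true.
  19. {y8, y7, y1} — y1 is true.
  20. {¬y8, y2, ¬y6} — ¬y8 is true.
  21. {¬y3, ¬y9, ¬y8} — ¬y8 is true.
  22. {y1, ¬y8} — ¬y8 is true.

y1=T, y2=F, y3=T, y4=T, y5=F, y6=F, y7=F, y8=F, y9=F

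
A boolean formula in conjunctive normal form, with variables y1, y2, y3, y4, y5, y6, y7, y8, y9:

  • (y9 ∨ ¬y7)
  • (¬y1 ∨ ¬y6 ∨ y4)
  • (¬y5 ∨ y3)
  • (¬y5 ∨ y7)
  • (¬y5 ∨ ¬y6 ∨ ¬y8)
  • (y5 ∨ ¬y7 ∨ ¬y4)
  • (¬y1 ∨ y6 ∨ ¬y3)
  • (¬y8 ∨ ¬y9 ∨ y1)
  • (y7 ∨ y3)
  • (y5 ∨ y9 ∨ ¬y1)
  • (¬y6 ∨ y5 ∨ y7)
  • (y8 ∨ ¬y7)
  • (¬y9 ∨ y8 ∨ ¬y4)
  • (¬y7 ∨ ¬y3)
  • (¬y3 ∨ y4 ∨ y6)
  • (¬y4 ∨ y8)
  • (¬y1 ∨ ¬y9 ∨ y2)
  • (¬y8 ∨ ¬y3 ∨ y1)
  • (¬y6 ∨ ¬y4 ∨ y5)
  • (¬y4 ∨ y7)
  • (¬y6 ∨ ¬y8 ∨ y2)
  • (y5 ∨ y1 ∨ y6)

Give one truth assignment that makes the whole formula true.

y1=T, y2=T, y3=F, y4=F, y5=F, y6=F, y7=T, y8=T, y9=T

Pure literal: y2 appears only positively; assign y2 = True.
Branch on y1: take y1 = True.
For the remaining variables, y3 = False, y4 = False, y5 = False, y6 = False, y7 = True, y8 = True, y9 = True works.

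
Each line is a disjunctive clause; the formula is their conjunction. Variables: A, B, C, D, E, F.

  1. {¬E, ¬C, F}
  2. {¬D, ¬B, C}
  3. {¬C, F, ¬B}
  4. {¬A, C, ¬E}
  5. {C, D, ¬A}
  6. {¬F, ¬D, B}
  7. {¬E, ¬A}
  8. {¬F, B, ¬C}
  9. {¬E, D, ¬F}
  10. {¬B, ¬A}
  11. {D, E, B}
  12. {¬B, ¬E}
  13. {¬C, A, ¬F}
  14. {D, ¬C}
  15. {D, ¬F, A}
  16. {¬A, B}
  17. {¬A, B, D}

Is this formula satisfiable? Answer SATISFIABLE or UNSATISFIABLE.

Branch on A: take A = False.
Branch on B: take B = False.
The remaining clauses are satisfied by C = True, D = True, E = False, F = False.
Every clause has at least one true literal under this assignment.
So A = False, B = False, C = True, D = True, E = False, F = False is a satisfying assignment.

SATISFIABLE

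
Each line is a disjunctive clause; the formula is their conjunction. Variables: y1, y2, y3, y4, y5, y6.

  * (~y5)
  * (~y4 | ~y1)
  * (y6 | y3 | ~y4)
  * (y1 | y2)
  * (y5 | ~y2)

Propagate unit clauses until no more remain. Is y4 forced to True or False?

Unit clause (~y5) sets y5 = False.
From (~y2 | y5) and y5 = False: y2 = False.
From (y2 | y1) and y2 = False: y1 = True.
(~y4 | ~y1): since y1 = True, the clause reduces to (~y4). y4 = False.

False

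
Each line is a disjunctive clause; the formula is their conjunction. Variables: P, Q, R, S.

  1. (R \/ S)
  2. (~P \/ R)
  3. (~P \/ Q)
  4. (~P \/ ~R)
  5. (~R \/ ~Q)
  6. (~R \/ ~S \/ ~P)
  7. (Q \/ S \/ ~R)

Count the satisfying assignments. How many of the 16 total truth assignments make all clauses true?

3

The models are:
  P=0 Q=0 R=0 S=1
  P=0 Q=0 R=1 S=1
  P=0 Q=1 R=0 S=1
That's 3 in total.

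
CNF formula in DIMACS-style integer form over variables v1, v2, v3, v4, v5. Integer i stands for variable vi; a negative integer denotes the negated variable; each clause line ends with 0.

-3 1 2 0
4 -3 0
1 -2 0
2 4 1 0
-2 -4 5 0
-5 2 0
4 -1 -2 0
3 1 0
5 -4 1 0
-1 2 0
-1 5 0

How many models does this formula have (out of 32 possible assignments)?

2

The models are:
  v1=T v2=T v3=F v4=T v5=T
  v1=T v2=T v3=T v4=T v5=T
That's 2 in total.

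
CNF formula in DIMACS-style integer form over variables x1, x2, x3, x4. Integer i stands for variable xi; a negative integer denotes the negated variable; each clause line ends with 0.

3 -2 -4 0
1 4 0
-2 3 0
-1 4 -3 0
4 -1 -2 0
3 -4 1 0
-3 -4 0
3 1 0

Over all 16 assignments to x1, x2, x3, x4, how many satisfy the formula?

Satisfying assignments:
  x1=1 x2=0 x3=0 x4=0
  x1=1 x2=0 x3=0 x4=1
That's 2 in total.

2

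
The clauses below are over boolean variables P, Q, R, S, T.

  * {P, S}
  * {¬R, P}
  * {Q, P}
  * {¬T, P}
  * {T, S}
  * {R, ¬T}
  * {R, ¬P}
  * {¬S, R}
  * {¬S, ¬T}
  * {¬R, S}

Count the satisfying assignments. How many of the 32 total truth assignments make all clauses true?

2

Satisfying assignments:
  P=T Q=F R=T S=T T=F
  P=T Q=T R=T S=T T=F
Count: 2.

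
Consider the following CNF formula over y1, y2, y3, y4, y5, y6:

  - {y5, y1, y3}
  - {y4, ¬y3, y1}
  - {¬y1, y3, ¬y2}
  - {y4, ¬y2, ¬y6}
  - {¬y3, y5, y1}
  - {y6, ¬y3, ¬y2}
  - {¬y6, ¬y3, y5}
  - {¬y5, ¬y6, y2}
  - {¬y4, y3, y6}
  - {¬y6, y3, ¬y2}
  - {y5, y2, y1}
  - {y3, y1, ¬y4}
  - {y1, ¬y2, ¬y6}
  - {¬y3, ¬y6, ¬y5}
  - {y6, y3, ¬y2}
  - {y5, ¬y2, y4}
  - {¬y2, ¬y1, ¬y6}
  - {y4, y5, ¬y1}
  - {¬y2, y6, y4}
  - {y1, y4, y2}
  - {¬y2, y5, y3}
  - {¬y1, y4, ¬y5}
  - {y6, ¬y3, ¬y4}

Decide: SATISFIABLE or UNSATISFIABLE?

SATISFIABLE

Try y1 = True.
Branch on y2: take y2 = False.
Set y3 = False and propagate.
For the remaining variables, y4 = True, y5 = False, y6 = True works.
Every clause has at least one true literal under this assignment.
So y1=True, y2=False, y3=False, y4=True, y5=False, y6=True is a satisfying assignment.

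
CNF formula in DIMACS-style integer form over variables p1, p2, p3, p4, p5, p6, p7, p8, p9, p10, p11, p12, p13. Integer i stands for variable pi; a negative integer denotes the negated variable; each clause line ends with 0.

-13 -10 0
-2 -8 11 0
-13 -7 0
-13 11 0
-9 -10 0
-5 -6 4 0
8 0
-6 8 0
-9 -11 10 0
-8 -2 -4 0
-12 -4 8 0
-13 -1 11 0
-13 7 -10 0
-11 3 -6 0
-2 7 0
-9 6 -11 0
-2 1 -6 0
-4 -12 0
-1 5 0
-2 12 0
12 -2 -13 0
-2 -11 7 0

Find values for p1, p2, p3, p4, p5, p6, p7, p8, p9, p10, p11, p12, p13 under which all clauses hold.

p1=0, p2=0, p3=0, p4=0, p5=0, p6=0, p7=0, p8=1, p9=0, p10=0, p11=1, p12=1, p13=1

Check each clause:
  1. (~p10 | ~p13) — ~p10 is true.
  2. (p11 | ~p2 | ~p8) — p11 is true.
  3. (~p7 | ~p13) — ~p7 is true.
  4. (~p13 | p11) — p11 is true.
  5. (~p10 | ~p9) — ~p10 is true.
  6. (~p6 | p4 | ~p5) — ~p6 is true.
  7. (p8) — p8 is true.
  8. (~p6 | p8) — p8 is true.
  9. (~p9 | ~p11 | p10) — ~p9 is true.
  10. (~p2 | ~p8 | ~p4) — ~p4 is true.
  11. (p8 | ~p12 | ~p4) — p8 is true.
  12. (p11 | ~p13 | ~p1) — p11 is true.
  13. (~p13 | p7 | ~p10) — ~p10 is true.
  14. (p3 | ~p11 | ~p6) — ~p6 is true.
  15. (~p2 | p7) — ~p2 is true.
  16. (p6 | ~p9 | ~p11) — ~p9 is true.
  17. (p1 | ~p6 | ~p2) — ~p6 is true.
  18. (~p12 | ~p4) — ~p4 is true.
  19. (~p1 | p5) — ~p1 is true.
  20. (p12 | ~p2) — p12 is true.
  21. (p12 | ~p2 | ~p13) — p12 is true.
  22. (~p2 | p7 | ~p11) — ~p2 is true.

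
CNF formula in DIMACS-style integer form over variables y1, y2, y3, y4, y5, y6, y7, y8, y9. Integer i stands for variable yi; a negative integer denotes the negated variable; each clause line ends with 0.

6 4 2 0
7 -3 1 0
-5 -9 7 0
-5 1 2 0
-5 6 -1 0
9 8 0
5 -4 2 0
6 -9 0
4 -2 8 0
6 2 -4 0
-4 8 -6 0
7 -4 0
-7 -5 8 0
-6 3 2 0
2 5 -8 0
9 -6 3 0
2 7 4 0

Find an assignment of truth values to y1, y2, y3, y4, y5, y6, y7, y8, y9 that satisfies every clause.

y1 = True  y2 = True  y3 = False  y4 = False  y5 = False  y6 = False  y7 = False  y8 = True  y9 = False

Branch on y1: take y1 = True.
Try y2 = True.
For the remaining variables, y3 = False, y4 = False, y5 = False, y6 = False, y7 = False, y8 = True, y9 = False works.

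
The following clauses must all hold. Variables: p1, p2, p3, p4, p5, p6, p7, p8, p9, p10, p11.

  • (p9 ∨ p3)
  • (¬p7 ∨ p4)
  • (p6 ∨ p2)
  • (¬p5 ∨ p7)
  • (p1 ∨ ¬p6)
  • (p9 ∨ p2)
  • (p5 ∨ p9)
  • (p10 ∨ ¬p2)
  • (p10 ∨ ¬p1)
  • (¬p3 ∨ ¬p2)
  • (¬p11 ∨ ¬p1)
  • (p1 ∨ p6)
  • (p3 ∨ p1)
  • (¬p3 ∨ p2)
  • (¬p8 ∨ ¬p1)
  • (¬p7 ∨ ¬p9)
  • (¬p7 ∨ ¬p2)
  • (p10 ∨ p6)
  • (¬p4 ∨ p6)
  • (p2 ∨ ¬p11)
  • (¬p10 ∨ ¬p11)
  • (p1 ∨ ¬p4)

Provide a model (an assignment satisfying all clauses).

p1=True, p2=True, p3=False, p4=False, p5=False, p6=False, p7=False, p8=False, p9=True, p10=True, p11=False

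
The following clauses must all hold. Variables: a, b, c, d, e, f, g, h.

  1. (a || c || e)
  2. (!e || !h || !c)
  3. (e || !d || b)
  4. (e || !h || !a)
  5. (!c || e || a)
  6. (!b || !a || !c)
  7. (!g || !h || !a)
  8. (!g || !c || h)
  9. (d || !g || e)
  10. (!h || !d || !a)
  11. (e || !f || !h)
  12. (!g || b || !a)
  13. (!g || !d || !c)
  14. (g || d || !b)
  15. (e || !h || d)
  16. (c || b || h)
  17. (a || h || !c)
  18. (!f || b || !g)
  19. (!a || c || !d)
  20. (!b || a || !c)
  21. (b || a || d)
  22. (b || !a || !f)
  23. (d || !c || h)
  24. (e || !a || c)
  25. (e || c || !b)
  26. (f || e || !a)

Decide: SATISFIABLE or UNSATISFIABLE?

Try a = False.
Branch on b: take b = True.
  then c is forced to False.
  then e is forced to True.
Try d = False.
  then g is forced to True.
f, h are now unconstrained; take f = False, h = True.
So a=False, b=True, c=False, d=False, e=True, f=False, g=True, h=True is a satisfying assignment.

SATISFIABLE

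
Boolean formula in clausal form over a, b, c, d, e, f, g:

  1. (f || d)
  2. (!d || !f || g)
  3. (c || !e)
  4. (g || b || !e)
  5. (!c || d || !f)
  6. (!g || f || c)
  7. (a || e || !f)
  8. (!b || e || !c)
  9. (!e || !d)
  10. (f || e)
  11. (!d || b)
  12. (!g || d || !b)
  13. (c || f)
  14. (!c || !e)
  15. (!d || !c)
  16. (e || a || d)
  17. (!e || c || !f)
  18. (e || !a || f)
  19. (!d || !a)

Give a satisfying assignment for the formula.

a=1, b=0, c=0, d=0, e=0, f=1, g=1

Try a = True.
  then d is forced to False.
  then f is forced to True.
  then c is forced to False.
  then e is forced to False.
Try b = False.
g is now unconstrained; take g = True.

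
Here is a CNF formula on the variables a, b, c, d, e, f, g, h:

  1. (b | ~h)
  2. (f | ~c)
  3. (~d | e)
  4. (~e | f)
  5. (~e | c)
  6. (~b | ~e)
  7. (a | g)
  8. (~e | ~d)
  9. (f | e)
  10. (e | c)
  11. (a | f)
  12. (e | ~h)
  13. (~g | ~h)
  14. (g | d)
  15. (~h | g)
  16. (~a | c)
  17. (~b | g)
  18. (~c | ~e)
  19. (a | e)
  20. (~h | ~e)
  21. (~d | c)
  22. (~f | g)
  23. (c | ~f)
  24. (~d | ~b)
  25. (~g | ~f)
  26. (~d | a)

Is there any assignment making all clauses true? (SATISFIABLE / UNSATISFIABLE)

UNSATISFIABLE

e = True:
  propagation gives f=True, c=True; an empty clause results — contradiction.
e = False:
  propagation gives d=False, f=True, c=True, h=False; an empty clause results — contradiction.
Every branch closes, so no satisfying assignment exists.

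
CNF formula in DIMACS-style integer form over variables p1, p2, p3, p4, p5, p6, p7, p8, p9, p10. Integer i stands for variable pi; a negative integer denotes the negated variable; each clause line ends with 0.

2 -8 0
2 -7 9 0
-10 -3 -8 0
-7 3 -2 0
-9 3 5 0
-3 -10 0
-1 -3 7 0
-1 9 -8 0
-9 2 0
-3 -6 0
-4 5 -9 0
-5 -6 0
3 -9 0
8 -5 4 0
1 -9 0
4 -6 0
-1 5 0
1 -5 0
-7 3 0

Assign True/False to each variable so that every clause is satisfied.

p1 = 0  p2 = 1  p3 = 0  p4 = 1  p5 = 0  p6 = 0  p7 = 0  p8 = 0  p9 = 0  p10 = 1

Pure literal: p6 appears only negated; assign p6 = False.
Set p1 = False and propagate.
  then p9 is forced to False.
  then p5 is forced to False.
Branch on p2: take p2 = True.
For the remaining variables, p3 = False, p4 = True, p7 = False, p8 = False, p10 = True works.
Check each clause:
  1. {p2, ¬p8} — ¬p8 is true.
  2. {¬p7, p9, p2} — ¬p7 is true.
  3. {¬p10, ¬p8, ¬p3} — ¬p8 is true.
  4. {p3, ¬p7, ¬p2} — ¬p7 is true.
  5. {p3, p5, ¬p9} — ¬p9 is true.
  6. {¬p3, ¬p10} — ¬p3 is true.
  7. {¬p1, ¬p3, p7} — ¬p3 is true.
  8. {¬p8, p9, ¬p1} — ¬p8 is true.
  9. {¬p9, p2} — p2 is true.
  10. {¬p3, ¬p6} — ¬p6 is true.
  11. {¬p9, ¬p4, p5} — ¬p9 is true.
  12. {¬p5, ¬p6} — ¬p6 is true.
  13. {p3, ¬p9} — ¬p9 is true.
  14. {¬p5, p4, p8} — ¬p5 is true.
  15. {¬p9, p1} — ¬p9 is true.
  16. {¬p6, p4} — ¬p6 is true.
  17. {p5, ¬p1} — ¬p1 is true.
  18. {¬p5, p1} — ¬p5 is true.
  19. {p3, ¬p7} — ¬p7 is true.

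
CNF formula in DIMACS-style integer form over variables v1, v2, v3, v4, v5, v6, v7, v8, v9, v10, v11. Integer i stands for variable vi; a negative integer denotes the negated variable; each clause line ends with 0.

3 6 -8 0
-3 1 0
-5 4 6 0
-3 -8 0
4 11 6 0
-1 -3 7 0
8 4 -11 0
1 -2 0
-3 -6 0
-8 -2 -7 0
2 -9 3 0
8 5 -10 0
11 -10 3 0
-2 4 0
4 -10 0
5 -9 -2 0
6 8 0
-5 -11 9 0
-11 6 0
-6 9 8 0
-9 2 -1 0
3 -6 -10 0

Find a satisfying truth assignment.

v1=True, v2=False, v3=False, v4=True, v5=True, v6=True, v7=False, v8=True, v9=False, v10=False, v11=False

v4 occurs only positively in the remaining clauses — set v4 = True.
v10 occurs only negated in the remaining clauses — set v10 = False.
Branch on v1: take v1 = True.
Set v2 = False and propagate.
  then v9 is forced to False.
For the remaining variables, v3 = False, v5 = True, v6 = True, v7 = False, v8 = True, v11 = False works.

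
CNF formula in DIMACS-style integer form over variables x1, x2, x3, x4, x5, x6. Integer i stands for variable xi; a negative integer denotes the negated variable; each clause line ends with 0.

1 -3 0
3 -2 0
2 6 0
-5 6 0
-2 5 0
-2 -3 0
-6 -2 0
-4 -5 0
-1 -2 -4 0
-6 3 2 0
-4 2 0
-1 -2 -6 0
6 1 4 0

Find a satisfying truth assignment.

x1=T  x2=F  x3=T  x4=F  x5=T  x6=T

Branch on x1: take x1 = True.
The remaining clauses are satisfied by x2 = False, x3 = True, x4 = False, x5 = True, x6 = True.
Every clause has at least one true literal under this assignment.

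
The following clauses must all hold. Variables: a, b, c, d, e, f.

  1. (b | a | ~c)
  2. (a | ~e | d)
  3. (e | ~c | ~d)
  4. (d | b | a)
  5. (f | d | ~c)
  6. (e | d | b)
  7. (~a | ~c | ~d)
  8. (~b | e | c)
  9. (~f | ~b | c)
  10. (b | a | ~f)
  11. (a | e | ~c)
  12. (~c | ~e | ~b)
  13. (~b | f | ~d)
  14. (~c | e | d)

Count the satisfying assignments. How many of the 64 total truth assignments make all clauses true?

10

Case analysis on c and b:
  c=1, b=1: a clause becomes empty — 0.
  c=1, b=0: remaining (a,d,e,f) ∈ {(1,0,1,1)} — 1.
  c=0, b=1: remaining (a,d,e,f) ∈ {(1,0,1,0)} — 1.
  c=0, b=0: 8 of the 16 assignments to (a,d,e,f) work.
Total: 0 + 1 + 1 + 8 = 10.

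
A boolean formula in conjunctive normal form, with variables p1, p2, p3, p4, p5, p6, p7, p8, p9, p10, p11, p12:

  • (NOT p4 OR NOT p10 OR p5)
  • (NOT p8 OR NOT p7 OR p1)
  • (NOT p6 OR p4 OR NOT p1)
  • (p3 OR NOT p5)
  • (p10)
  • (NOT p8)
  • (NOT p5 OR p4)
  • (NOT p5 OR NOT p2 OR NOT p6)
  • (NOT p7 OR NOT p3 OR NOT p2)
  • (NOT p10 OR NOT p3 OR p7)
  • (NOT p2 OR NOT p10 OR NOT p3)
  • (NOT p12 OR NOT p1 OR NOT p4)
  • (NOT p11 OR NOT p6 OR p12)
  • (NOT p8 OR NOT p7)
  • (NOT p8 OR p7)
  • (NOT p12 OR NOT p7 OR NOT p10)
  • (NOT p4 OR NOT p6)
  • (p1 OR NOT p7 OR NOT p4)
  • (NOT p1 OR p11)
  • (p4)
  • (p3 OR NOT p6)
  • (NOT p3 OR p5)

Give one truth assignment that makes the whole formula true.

p1 = T, p2 = F, p3 = T, p4 = T, p5 = T, p6 = F, p7 = T, p8 = F, p9 = F, p10 = T, p11 = T, p12 = F

(p10) is a unit clause, so p10 = True.
Unit propagation: (NOT p8) forces p8 = False.
Unit propagation: (p4) forces p4 = True.
Unit propagation: (p5) forces p5 = True.
The clause (p3) is unit: p3 must be True.
The clause (p7) is unit: p7 must be True.
(NOT p2) is a unit clause, so p2 = False.
(NOT p12) is a unit clause, so p12 = False.
(NOT p6) is a unit clause, so p6 = False.
The clause (p1) is unit: p1 must be True.
Unit propagation: (p11) forces p11 = True.
p9 is now unconstrained; take p9 = False.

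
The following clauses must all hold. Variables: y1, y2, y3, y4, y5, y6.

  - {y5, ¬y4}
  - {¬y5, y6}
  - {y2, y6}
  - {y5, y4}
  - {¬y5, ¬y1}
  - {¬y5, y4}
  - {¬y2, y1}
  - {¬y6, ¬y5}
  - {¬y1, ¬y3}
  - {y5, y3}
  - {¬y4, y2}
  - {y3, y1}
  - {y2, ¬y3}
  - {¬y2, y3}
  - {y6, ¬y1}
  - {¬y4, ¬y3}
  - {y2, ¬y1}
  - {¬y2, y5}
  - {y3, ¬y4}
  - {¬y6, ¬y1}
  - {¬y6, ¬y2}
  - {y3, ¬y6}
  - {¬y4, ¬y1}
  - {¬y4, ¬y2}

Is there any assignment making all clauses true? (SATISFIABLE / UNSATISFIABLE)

y2 = True:
  propagation gives y1=True, y5=False; an empty clause results — contradiction.
y2 = False:
  propagation gives y6=True, y5=False, y4=False; an empty clause results — contradiction.
Every branch closes, so no satisfying assignment exists.

UNSATISFIABLE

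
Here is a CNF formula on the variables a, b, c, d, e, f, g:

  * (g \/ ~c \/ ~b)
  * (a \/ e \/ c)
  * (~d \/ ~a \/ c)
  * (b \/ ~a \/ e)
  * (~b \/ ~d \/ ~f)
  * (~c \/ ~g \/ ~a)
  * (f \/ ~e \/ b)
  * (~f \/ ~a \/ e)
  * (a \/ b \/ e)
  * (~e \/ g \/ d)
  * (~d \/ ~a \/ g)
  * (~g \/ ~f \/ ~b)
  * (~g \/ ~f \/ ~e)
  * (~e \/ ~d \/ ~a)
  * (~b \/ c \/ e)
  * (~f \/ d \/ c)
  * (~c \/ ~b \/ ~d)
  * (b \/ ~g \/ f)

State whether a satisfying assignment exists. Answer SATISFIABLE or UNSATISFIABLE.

SATISFIABLE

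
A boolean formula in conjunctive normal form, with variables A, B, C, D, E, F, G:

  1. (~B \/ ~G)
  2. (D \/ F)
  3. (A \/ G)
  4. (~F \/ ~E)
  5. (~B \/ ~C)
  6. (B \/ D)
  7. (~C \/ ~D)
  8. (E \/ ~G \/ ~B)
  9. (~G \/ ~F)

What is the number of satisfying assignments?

Case analysis on B and G:
  B=T, G=T: a clause becomes empty — 0.
  B=T, G=F: remaining (A,C,D,E,F) ∈ {(T,F,F,F,T); (T,F,T,F,F); (T,F,T,F,T); (T,F,T,T,F)} — 4.
  B=F, G=T: remaining (A,C,D,E,F) ∈ {(F,F,T,F,F); (F,F,T,T,F); (T,F,T,F,F); (T,F,T,T,F)} — 4.
  B=F, G=F: remaining (A,C,D,E,F) ∈ {(T,F,T,F,F); (T,F,T,F,T); (T,F,T,T,F)} — 3.
Total: 0 + 4 + 4 + 3 = 11.

11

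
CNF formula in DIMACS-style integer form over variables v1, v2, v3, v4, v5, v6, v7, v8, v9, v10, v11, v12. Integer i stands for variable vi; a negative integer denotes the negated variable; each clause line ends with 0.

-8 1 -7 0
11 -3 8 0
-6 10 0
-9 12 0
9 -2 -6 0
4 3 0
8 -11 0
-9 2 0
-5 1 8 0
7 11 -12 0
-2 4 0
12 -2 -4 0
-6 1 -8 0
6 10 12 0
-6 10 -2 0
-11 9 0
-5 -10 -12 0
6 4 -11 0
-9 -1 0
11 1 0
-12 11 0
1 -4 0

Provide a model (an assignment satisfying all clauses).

v1=T, v2=F, v3=T, v4=F, v5=T, v6=T, v7=F, v8=T, v9=F, v10=T, v11=F, v12=F

Check each clause:
  1. (~v8 | ~v7 | v1) — ~v7 is true.
  2. (~v3 | v11 | v8) — v8 is true.
  3. (v10 | ~v6) — v10 is true.
  4. (v12 | ~v9) — ~v9 is true.
  5. (~v6 | ~v2 | v9) — ~v2 is true.
  6. (v4 | v3) — v3 is true.
  7. (~v11 | v8) — v8 is true.
  8. (~v9 | v2) — ~v9 is true.
  9. (v1 | ~v5 | v8) — v8 is true.
  10. (v11 | v7 | ~v12) — ~v12 is true.
  11. (v4 | ~v2) — ~v2 is true.
  12. (~v4 | ~v2 | v12) — ~v4 is true.
  13. (v1 | ~v6 | ~v8) — v1 is true.
  14. (v10 | v6 | v12) — v10 is true.
  15. (v10 | ~v6 | ~v2) — v10 is true.
  16. (v9 | ~v11) — ~v11 is true.
  17. (~v12 | ~v10 | ~v5) — ~v12 is true.
  18. (~v11 | v6 | v4) — ~v11 is true.
  19. (~v9 | ~v1) — ~v9 is true.
  20. (v11 | v1) — v1 is true.
  21. (~v12 | v11) — ~v12 is true.
  22. (~v4 | v1) — v1 is true.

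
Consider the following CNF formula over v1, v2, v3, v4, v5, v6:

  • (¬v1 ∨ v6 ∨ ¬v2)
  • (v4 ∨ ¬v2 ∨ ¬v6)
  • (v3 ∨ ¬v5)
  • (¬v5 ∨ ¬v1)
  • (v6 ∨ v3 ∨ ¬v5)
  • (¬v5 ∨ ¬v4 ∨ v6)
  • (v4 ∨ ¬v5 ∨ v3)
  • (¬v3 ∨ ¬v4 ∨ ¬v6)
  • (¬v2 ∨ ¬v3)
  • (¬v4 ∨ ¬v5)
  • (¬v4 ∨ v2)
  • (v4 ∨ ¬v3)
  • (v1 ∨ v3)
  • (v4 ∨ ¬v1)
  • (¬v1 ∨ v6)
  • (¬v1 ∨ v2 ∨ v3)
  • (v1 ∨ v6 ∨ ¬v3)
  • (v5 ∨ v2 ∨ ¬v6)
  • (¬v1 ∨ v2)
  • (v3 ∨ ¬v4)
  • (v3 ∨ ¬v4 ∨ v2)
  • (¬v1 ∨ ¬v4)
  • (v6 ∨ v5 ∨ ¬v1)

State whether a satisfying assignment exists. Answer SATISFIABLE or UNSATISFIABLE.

UNSATISFIABLE

v3 = True:
  propagation gives v2=False, v4=False; an empty clause results — contradiction.
v3 = False:
  propagation gives v5=False, v1=True, v4=True; an empty clause results — contradiction.
Every branch closes, so no satisfying assignment exists.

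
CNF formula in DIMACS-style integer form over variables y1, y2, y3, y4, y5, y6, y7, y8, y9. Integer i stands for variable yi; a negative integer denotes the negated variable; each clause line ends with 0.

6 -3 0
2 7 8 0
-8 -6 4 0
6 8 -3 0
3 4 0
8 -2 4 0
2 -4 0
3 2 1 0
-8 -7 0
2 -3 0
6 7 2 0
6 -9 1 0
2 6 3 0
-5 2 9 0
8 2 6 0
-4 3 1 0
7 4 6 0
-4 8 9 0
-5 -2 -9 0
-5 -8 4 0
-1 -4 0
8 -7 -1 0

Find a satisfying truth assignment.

Branch on y1: take y1 = False.
Set y2 = True and propagate.
For the remaining variables, y3 = True, y4 = True, y5 = True, y6 = True, y7 = False, y8 = True, y9 = False works.
Check each clause:
  1. (¬y3 ∨ y6) — y6 is true.
  2. (y2 ∨ y8 ∨ y7) — y8 is true.
  3. (¬y6 ∨ ¬y8 ∨ y4) — y4 is true.
  4. (¬y3 ∨ y8 ∨ y6) — y8 is true.
  5. (y4 ∨ y3) — y3 is true.
  6. (¬y2 ∨ y4 ∨ y8) — y8 is true.
  7. (y2 ∨ ¬y4) — y2 is true.
  8. (y1 ∨ y3 ∨ y2) — y2 is true.
  9. (¬y8 ∨ ¬y7) — ¬y7 is true.
  10. (¬y3 ∨ y2) — y2 is true.
  11. (y2 ∨ y7 ∨ y6) — y2 is true.
  12. (y1 ∨ y6 ∨ ¬y9) — y6 is true.
  13. (y6 ∨ y2 ∨ y3) — y2 is true.
  14. (y2 ∨ ¬y5 ∨ y9) — y2 is true.
  15. (y6 ∨ y2 ∨ y8) — y8 is true.
  16. (y1 ∨ y3 ∨ ¬y4) — y3 is true.
  17. (y6 ∨ y4 ∨ y7) — y4 is true.
  18. (y8 ∨ ¬y4 ∨ y9) — y8 is true.
  19. (¬y2 ∨ ¬y5 ∨ ¬y9) — ¬y9 is true.
  20. (y4 ∨ ¬y8 ∨ ¬y5) — y4 is true.
  21. (¬y4 ∨ ¬y1) — ¬y1 is true.
  22. (¬y1 ∨ y8 ∨ ¬y7) — y8 is true.

y1=F, y2=T, y3=T, y4=T, y5=T, y6=T, y7=F, y8=T, y9=F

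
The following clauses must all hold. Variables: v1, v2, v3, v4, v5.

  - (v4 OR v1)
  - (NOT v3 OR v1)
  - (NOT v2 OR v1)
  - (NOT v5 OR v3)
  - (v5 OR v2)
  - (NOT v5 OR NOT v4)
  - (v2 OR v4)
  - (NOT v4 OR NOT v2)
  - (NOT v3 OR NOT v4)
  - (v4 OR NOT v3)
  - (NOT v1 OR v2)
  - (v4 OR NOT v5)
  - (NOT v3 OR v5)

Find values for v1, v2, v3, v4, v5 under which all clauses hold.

v1 = 1, v2 = 1, v3 = 0, v4 = 0, v5 = 0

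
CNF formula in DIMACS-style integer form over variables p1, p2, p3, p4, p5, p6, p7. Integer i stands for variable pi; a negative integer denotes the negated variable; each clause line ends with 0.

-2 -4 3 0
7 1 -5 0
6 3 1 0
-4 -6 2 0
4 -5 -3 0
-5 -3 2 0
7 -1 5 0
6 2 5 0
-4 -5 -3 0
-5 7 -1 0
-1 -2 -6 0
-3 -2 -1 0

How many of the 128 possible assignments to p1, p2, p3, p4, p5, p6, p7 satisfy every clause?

23

Split on p5, then p1.
  p5=T, p1=T: remaining (p2,p3,p4,p6,p7) ∈ {(F,F,F,F,T); (F,F,F,T,T); (F,F,T,F,T); (T,F,F,F,T)} — 4.
  p5=T, p1=F: remaining (p2,p3,p4,p6,p7) ∈ {(F,F,F,T,T); (T,F,F,T,T)} — 2.
  p5=F, p1=T: remaining (p2,p3,p4,p6,p7) ∈ {(F,F,F,T,T); (F,T,F,T,T); (T,F,F,F,T)} — 3.
  p5=F, p1=F: p7 free; 7 ways for (p2,p3,p4,p6) × 2^1 = 14.
Total: 4 + 2 + 3 + 14 = 23.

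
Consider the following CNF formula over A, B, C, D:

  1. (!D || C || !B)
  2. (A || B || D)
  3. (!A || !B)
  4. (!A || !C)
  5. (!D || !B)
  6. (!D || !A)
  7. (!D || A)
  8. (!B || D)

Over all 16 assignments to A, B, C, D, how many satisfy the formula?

Satisfying assignments:
  A=1 B=0 C=0 D=0
Count: 1.

1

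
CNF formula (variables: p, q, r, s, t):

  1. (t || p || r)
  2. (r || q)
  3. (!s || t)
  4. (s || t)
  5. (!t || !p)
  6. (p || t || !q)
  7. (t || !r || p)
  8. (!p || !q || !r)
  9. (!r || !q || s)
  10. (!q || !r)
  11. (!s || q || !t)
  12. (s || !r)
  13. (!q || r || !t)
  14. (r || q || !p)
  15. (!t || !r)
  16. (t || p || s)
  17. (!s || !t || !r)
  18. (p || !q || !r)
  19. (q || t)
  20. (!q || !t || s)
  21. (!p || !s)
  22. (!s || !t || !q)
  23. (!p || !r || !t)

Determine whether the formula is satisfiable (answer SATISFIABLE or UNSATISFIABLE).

UNSATISFIABLE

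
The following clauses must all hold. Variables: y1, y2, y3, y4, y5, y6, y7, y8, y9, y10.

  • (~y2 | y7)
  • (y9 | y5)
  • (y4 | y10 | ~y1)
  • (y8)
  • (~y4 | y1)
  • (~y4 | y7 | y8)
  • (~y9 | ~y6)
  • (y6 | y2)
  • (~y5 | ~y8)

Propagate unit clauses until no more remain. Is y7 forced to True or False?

True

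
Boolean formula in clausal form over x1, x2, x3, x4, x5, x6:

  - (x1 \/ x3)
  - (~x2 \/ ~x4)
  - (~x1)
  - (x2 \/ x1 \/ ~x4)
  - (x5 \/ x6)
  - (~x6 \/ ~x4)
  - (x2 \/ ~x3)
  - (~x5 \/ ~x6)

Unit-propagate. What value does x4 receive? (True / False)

(~x1) is a unit clause: x1 = False.
(x3 \/ x1) with x1 = False leaves only x3, so x3 = True.
In (~x3 \/ x2), ~x3 is now false; x2 must hold, so x2 = True.
In (~x2 \/ ~x4), ~x2 is now false; ~x4 must hold, so x4 = False.

False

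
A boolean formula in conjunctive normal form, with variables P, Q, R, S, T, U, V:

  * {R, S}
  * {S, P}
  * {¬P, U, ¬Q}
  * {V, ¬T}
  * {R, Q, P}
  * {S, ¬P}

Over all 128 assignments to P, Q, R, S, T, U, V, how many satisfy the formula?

36

Split on P, then S.
  P=1, S=1: R free; 9 ways for (Q,T,U,V) × 2^1 = 18.
  P=1, S=0: a clause becomes empty — 0.
  P=0, S=1: U free; 9 ways for (Q,R,T,V) × 2^1 = 18.
  P=0, S=0: a clause becomes empty — 0.
Total: 18 + 0 + 18 + 0 = 36.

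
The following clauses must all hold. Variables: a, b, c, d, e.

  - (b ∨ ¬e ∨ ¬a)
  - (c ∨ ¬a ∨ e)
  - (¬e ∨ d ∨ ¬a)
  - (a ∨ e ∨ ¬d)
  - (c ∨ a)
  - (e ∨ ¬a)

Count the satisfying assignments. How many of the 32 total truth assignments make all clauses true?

8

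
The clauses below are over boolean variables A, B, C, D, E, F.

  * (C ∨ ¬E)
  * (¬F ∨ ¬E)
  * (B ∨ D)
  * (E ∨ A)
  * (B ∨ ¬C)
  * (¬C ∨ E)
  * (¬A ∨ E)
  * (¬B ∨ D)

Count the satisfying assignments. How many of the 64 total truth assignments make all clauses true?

2

The models are:
  A=F B=T C=T D=T E=T F=F
  A=T B=T C=T D=T E=T F=F
Count: 2.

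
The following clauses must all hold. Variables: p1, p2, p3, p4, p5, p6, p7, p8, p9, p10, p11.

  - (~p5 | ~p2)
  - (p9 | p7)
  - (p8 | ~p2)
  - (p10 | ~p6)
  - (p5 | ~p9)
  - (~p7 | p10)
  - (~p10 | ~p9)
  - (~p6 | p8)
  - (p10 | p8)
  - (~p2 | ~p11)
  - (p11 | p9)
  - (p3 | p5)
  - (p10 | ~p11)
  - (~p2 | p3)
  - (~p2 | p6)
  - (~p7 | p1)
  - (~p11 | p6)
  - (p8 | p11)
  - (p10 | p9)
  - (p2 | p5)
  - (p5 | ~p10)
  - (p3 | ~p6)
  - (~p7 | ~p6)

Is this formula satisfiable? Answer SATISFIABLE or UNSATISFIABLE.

SATISFIABLE

p3 occurs only positively in the remaining clauses — set p3 = True.
p8 occurs only positively in the remaining clauses — set p8 = True.
Set p1 = False and propagate.
  then p7 is forced to False.
  then p9 is forced to True.
  then p5 is forced to True.
  then p2 is forced to False.
  then p10 is forced to False.
  then p6 is forced to False.
  then p11 is forced to False.
p4 is now unconstrained; take p4 = True.
So p1 = 0  p2 = 0  p3 = 1  p4 = 1  p5 = 1  p6 = 0  p7 = 0  p8 = 1  p9 = 1  p10 = 0  p11 = 0 is a satisfying assignment.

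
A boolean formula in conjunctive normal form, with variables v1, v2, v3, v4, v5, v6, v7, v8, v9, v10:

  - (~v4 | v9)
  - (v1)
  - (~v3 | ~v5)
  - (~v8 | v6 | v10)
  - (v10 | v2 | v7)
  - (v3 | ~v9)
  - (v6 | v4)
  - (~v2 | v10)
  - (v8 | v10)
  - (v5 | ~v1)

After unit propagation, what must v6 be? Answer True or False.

True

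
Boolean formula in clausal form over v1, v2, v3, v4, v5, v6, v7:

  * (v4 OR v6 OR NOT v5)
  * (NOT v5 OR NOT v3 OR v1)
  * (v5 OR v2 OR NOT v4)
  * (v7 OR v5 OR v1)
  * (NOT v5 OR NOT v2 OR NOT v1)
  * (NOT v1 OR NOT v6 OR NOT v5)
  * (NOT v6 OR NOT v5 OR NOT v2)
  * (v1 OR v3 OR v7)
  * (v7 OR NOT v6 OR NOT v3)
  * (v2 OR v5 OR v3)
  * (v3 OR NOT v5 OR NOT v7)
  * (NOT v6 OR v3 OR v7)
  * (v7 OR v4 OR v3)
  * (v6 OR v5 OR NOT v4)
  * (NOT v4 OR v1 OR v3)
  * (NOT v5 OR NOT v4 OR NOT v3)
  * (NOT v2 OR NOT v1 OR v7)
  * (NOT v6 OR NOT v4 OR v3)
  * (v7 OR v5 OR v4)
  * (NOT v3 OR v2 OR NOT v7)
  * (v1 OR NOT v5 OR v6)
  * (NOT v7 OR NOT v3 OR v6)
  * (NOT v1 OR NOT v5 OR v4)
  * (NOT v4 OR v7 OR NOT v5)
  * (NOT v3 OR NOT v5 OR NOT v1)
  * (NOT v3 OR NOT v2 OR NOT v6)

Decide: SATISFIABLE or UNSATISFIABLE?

SATISFIABLE

Try v1 = True.
Set v2 = True and propagate.
  then v5 is forced to False.
  then v7 is forced to True.
The remaining clauses are satisfied by v3 = False, v4 = False, v6 = True.
So v1 = True  v2 = True  v3 = False  v4 = False  v5 = False  v6 = True  v7 = True is a satisfying assignment.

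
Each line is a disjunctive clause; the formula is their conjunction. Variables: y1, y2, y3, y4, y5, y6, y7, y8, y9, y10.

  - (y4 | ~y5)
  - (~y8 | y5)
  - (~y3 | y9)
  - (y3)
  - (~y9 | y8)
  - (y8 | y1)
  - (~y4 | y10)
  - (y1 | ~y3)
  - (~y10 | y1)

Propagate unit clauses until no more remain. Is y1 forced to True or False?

(y3) stands alone — y3 = True.
In (y9 | ~y3), ~y3 is now false; y9 must hold, so y9 = True.
From (~y9 | y8) and y9 = True: y8 = True.
From (~y8 | y5) and y8 = True: y5 = True.
In (y4 | ~y5), ~y5 is now false; y4 must hold, so y4 = True.
From (y10 | ~y4) and y4 = True: y10 = True.
In (~y3 | y1), ~y3 is now false; y1 must hold, so y1 = True.

True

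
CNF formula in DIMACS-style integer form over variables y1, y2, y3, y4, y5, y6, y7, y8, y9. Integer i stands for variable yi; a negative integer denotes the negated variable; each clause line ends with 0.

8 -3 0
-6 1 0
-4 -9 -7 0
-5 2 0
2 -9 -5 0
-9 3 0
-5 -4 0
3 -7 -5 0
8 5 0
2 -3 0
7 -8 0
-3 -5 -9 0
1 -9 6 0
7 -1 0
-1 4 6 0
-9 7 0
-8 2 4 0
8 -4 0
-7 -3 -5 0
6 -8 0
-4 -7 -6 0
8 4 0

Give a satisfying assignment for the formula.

y1 = T, y2 = T, y3 = F, y4 = F, y5 = F, y6 = T, y7 = T, y8 = T, y9 = F

y2 occurs only positively in the remaining clauses — set y2 = True.
y9 occurs only negated in the remaining clauses — set y9 = False.
Try y1 = True.
  then y7 is forced to True.
Set y3 = False and propagate.
  then y5 is forced to False.
  then y8 is forced to True.
  then y6 is forced to True.
  then y4 is forced to False.
Every clause has at least one true literal under this assignment.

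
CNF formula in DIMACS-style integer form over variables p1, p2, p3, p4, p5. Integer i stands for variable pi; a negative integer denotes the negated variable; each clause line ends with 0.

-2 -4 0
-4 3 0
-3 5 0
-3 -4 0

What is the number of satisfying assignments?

12

Split on p3, then p4.
  p3=1, p4=1: a clause becomes empty — 0.
  p3=1, p4=0: remaining (p1,p2,p5) ∈ {(0,0,1); (0,1,1); (1,0,1); (1,1,1)} — 4.
  p3=0, p4=1: a clause becomes empty — 0.
  p3=0, p4=0: p1, p2, p5 free → 2^3 = 8.
Total: 0 + 4 + 0 + 8 = 12.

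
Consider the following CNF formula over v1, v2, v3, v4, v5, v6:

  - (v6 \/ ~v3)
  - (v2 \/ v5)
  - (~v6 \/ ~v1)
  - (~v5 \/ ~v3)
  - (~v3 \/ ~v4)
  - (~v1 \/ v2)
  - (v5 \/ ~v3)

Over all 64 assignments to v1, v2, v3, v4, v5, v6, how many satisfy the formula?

16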